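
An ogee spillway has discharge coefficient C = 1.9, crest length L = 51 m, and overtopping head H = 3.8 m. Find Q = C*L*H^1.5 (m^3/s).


Q = 1.9 * 51 * 3.8^1.5 = 717.7929 m^3/s


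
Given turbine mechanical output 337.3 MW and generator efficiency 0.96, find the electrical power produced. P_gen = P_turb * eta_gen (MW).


P_gen = 337.3 * 0.96 = 323.8080 MW


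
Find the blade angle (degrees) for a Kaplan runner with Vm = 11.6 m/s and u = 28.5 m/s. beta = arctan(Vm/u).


beta = arctan(11.6 / 28.5) = 22.1472 degrees


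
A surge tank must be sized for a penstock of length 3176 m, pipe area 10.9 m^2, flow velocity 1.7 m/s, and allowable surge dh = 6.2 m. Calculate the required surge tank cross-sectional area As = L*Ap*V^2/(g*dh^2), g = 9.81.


As = 3176 * 10.9 * 1.7^2 / (9.81 * 6.2^2) = 265.3093 m^2


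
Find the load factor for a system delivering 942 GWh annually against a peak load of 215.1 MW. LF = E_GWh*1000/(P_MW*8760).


LF = 942 * 1000 / (215.1 * 8760) = 0.4999


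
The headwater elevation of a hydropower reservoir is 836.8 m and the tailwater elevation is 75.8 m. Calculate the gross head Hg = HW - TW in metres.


Hg = 836.8 - 75.8 = 761.0000 m


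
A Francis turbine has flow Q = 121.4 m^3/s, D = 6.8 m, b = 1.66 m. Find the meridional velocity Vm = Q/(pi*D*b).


Vm = 121.4 / (pi * 6.8 * 1.66) = 3.4234 m/s


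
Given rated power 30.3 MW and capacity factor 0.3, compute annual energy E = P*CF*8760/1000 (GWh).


E = 30.3 * 0.3 * 8760 / 1000 = 79.6284 GWh


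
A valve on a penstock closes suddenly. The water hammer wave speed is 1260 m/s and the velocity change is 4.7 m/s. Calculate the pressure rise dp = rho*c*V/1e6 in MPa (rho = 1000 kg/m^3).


dp = 1000 * 1260 * 4.7 / 1e6 = 5.9220 MPa


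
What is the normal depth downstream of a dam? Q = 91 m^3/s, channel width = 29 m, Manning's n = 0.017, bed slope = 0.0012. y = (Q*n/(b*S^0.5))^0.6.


y = (91 * 0.017 / (29 * 0.0012^0.5))^0.6 = 1.2957 m


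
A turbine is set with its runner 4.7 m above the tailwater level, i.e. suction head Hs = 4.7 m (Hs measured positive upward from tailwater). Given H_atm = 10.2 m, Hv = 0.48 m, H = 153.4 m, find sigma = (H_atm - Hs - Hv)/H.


sigma = (10.2 - 4.7 - 0.48) / 153.4 = 0.0327


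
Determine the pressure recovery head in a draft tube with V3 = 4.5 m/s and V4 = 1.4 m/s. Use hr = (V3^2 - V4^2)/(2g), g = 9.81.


hr = (4.5^2 - 1.4^2) / (2*9.81) = 0.9322 m


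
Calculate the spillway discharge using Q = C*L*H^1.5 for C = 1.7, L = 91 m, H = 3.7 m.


Q = 1.7 * 91 * 3.7^1.5 = 1101.0141 m^3/s


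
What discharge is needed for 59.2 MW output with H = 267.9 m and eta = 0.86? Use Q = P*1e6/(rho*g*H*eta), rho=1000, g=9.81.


Q = 59.2 * 1e6 / (1000 * 9.81 * 267.9 * 0.86) = 26.1928 m^3/s


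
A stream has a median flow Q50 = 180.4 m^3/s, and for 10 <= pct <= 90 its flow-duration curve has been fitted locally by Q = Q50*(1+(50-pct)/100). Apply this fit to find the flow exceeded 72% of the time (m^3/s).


Q = 180.4 * (1 + (50 - 72)/100) = 140.7120 m^3/s


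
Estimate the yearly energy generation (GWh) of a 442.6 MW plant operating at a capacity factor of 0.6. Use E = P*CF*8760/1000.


E = 442.6 * 0.6 * 8760 / 1000 = 2326.3056 GWh


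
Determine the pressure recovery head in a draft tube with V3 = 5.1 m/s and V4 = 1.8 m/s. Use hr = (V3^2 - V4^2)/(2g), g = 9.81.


hr = (5.1^2 - 1.8^2) / (2*9.81) = 1.1606 m


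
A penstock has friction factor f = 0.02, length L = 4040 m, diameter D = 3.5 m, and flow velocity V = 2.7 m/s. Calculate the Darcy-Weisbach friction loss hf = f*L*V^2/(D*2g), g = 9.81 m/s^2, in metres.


hf = 0.02 * 4040 * 2.7^2 / (3.5 * 2 * 9.81) = 8.5777 m


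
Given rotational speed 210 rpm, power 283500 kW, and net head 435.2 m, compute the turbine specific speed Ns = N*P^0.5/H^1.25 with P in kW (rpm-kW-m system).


Ns = 210 * 283500^0.5 / 435.2^1.25 = 56.2516


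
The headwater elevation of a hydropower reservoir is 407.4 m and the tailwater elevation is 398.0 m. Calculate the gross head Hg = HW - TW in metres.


Hg = 407.4 - 398.0 = 9.4000 m


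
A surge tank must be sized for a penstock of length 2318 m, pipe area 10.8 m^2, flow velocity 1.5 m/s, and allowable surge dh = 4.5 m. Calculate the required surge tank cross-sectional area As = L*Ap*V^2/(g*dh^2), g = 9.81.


As = 2318 * 10.8 * 1.5^2 / (9.81 * 4.5^2) = 283.5474 m^2


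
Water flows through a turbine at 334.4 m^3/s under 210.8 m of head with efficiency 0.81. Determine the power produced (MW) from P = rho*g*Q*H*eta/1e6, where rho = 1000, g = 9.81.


P = 1000 * 9.81 * 334.4 * 210.8 * 0.81 / 1e6 = 560.1327 MW


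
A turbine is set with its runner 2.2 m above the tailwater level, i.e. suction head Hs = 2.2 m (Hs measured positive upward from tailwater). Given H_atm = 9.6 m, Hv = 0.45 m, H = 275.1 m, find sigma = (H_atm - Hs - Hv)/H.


sigma = (9.6 - 2.2 - 0.45) / 275.1 = 0.0253


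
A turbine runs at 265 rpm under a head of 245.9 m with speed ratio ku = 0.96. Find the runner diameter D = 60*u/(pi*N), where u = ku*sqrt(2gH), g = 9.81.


u = 0.96 * sqrt(2*9.81*245.9) = 66.6807 m/s
D = 60 * 66.6807 / (pi * 265) = 4.8057 m


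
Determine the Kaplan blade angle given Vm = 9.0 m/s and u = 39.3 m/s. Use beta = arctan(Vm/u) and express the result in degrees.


beta = arctan(9.0 / 39.3) = 12.8988 degrees


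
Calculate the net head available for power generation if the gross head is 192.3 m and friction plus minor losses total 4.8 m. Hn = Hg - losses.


Hn = 192.3 - 4.8 = 187.5000 m


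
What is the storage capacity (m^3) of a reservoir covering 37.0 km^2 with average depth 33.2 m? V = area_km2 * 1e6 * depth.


V = 37.0 * 1e6 * 33.2 = 1.2284e+09 m^3


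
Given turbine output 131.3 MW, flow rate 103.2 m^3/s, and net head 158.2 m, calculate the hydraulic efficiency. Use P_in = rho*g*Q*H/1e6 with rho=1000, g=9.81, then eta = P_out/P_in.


P_in = 1000 * 9.81 * 103.2 * 158.2 / 1e6 = 160.1604 MW
eta = 131.3 / 160.1604 = 0.8198


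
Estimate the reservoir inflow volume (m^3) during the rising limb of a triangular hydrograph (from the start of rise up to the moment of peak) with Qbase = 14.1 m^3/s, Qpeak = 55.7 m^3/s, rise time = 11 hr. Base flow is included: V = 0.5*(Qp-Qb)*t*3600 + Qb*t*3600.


V = 0.5*(55.7 - 14.1)*11*3600 + 14.1*11*3600 = 1.3820e+06 m^3


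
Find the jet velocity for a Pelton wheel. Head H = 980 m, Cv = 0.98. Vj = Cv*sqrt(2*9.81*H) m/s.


Vj = 0.98 * sqrt(2*9.81*980) = 135.8903 m/s


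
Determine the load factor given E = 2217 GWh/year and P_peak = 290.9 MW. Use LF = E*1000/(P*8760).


LF = 2217 * 1000 / (290.9 * 8760) = 0.8700


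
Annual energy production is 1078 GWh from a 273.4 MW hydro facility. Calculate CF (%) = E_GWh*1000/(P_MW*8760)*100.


CF = 1078 * 1000 / (273.4 * 8760) * 100 = 45.0107 %


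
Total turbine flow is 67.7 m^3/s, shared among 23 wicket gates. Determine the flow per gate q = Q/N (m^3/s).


q = 67.7 / 23 = 2.9435 m^3/s


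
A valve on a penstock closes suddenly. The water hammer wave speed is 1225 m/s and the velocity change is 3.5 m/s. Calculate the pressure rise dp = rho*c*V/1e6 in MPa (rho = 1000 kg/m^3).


dp = 1000 * 1225 * 3.5 / 1e6 = 4.2875 MPa


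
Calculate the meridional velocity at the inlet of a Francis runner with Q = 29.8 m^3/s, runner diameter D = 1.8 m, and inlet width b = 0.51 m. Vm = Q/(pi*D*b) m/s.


Vm = 29.8 / (pi * 1.8 * 0.51) = 10.3329 m/s


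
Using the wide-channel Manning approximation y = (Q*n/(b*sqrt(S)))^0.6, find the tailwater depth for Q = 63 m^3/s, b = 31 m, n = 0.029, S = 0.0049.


y = (63 * 0.029 / (31 * 0.0049^0.5))^0.6 = 0.9019 m


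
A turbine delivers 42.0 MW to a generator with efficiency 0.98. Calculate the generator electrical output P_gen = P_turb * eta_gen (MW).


P_gen = 42.0 * 0.98 = 41.1600 MW


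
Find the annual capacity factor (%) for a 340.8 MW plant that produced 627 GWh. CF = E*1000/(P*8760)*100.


CF = 627 * 1000 / (340.8 * 8760) * 100 = 21.0022 %


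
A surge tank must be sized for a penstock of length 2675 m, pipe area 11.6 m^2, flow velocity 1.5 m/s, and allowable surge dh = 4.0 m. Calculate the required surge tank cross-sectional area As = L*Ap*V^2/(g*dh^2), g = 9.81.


As = 2675 * 11.6 * 1.5^2 / (9.81 * 4.0^2) = 444.8108 m^2


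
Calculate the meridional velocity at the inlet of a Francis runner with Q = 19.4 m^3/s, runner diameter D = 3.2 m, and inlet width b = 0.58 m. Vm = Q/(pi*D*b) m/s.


Vm = 19.4 / (pi * 3.2 * 0.58) = 3.3272 m/s


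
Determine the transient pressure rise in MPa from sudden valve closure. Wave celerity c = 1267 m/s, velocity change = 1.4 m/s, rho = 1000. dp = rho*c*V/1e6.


dp = 1000 * 1267 * 1.4 / 1e6 = 1.7738 MPa


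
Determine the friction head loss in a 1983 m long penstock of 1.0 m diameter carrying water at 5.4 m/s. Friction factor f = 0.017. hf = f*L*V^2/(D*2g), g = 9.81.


hf = 0.017 * 1983 * 5.4^2 / (1.0 * 2 * 9.81) = 50.1026 m


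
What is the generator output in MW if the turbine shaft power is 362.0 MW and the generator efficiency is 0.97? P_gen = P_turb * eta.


P_gen = 362.0 * 0.97 = 351.1400 MW


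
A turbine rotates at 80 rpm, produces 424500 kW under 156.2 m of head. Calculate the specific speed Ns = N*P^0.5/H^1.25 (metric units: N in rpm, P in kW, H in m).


Ns = 80 * 424500^0.5 / 156.2^1.25 = 94.3903


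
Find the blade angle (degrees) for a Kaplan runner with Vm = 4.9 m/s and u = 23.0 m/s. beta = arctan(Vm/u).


beta = arctan(4.9 / 23.0) = 12.0267 degrees


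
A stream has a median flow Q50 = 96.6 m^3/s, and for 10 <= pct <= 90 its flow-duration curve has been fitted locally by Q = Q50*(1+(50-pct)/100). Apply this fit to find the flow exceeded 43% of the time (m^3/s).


Q = 96.6 * (1 + (50 - 43)/100) = 103.3620 m^3/s


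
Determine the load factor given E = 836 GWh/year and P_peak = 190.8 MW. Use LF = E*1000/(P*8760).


LF = 836 * 1000 / (190.8 * 8760) = 0.5002


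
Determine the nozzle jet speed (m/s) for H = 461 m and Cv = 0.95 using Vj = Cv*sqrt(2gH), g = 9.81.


Vj = 0.95 * sqrt(2*9.81*461) = 90.3490 m/s


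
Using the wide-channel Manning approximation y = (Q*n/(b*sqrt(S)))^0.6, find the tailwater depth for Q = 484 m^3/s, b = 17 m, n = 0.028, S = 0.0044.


y = (484 * 0.028 / (17 * 0.0044^0.5))^0.6 = 4.4453 m


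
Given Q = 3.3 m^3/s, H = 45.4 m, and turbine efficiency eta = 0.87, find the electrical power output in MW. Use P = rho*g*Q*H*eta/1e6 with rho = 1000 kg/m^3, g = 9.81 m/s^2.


P = 1000 * 9.81 * 3.3 * 45.4 * 0.87 / 1e6 = 1.2787 MW


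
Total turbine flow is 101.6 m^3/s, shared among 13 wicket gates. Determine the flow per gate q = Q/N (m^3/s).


q = 101.6 / 13 = 7.8154 m^3/s


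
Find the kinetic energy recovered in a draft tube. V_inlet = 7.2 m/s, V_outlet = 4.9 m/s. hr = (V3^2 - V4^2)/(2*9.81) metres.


hr = (7.2^2 - 4.9^2) / (2*9.81) = 1.4185 m


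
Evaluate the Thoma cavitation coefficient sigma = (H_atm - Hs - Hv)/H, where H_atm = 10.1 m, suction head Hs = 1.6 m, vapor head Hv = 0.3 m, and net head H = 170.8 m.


sigma = (10.1 - 1.6 - 0.3) / 170.8 = 0.0480


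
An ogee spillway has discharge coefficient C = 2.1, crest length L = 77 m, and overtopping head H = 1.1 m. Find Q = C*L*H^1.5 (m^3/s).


Q = 2.1 * 77 * 1.1^1.5 = 186.5516 m^3/s


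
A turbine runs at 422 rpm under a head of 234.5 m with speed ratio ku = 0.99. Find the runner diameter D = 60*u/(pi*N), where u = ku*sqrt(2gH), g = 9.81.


u = 0.99 * sqrt(2*9.81*234.5) = 67.1516 m/s
D = 60 * 67.1516 / (pi * 422) = 3.0391 m


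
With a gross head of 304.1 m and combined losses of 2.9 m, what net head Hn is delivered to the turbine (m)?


Hn = 304.1 - 2.9 = 301.2000 m


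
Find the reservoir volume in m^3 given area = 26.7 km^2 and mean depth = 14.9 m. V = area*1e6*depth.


V = 26.7 * 1e6 * 14.9 = 3.9783e+08 m^3


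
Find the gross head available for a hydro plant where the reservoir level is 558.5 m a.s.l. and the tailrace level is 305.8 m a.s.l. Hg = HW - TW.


Hg = 558.5 - 305.8 = 252.7000 m


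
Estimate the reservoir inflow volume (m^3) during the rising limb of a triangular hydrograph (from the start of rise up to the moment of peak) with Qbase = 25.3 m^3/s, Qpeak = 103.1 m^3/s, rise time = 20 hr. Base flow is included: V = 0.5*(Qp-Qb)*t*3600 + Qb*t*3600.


V = 0.5*(103.1 - 25.3)*20*3600 + 25.3*20*3600 = 4.6224e+06 m^3


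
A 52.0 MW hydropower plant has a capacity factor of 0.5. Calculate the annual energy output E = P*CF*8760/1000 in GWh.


E = 52.0 * 0.5 * 8760 / 1000 = 227.7600 GWh


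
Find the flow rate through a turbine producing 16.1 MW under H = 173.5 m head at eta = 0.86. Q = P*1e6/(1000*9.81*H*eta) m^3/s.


Q = 16.1 * 1e6 / (1000 * 9.81 * 173.5 * 0.86) = 10.9991 m^3/s


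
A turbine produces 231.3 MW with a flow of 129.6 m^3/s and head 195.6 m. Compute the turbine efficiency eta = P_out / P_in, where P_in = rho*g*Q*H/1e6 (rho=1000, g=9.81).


P_in = 1000 * 9.81 * 129.6 * 195.6 / 1e6 = 248.6811 MW
eta = 231.3 / 248.6811 = 0.9301


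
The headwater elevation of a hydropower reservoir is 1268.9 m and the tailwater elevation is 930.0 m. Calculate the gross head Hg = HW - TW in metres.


Hg = 1268.9 - 930.0 = 338.9000 m


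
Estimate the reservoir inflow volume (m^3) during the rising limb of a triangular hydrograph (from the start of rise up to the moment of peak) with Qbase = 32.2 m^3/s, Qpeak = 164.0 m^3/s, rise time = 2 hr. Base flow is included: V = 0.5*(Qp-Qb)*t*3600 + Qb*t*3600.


V = 0.5*(164.0 - 32.2)*2*3600 + 32.2*2*3600 = 706320.0000 m^3


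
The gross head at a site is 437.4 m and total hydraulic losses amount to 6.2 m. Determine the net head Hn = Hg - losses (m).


Hn = 437.4 - 6.2 = 431.2000 m


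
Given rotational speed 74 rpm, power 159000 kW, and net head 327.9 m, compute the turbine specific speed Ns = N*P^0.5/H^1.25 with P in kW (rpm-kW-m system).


Ns = 74 * 159000^0.5 / 327.9^1.25 = 21.1472


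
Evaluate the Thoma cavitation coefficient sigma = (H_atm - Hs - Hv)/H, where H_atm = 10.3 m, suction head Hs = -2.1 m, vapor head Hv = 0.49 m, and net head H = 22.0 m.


sigma = (10.3 - (-2.1) - 0.49) / 22.0 = 0.5414


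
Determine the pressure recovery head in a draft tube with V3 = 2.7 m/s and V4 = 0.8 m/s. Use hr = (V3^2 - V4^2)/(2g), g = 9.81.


hr = (2.7^2 - 0.8^2) / (2*9.81) = 0.3389 m


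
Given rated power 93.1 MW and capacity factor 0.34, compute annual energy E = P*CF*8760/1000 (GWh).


E = 93.1 * 0.34 * 8760 / 1000 = 277.2890 GWh


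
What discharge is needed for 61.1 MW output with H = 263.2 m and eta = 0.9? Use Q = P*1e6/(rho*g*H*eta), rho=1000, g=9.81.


Q = 61.1 * 1e6 / (1000 * 9.81 * 263.2 * 0.9) = 26.2932 m^3/s


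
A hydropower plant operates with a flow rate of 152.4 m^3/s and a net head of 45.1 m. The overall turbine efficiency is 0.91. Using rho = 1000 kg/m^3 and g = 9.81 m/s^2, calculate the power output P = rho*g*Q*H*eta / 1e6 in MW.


P = 1000 * 9.81 * 152.4 * 45.1 * 0.91 / 1e6 = 61.3581 MW


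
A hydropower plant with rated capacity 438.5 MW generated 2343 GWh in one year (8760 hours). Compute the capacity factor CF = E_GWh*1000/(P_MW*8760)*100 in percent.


CF = 2343 * 1000 / (438.5 * 8760) * 100 = 60.9956 %


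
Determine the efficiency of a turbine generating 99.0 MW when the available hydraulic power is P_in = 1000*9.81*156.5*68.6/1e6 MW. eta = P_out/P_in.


P_in = 1000 * 9.81 * 156.5 * 68.6 / 1e6 = 105.3192 MW
eta = 99.0 / 105.3192 = 0.9400


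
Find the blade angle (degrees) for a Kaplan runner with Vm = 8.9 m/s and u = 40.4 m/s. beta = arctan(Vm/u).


beta = arctan(8.9 / 40.4) = 12.4237 degrees


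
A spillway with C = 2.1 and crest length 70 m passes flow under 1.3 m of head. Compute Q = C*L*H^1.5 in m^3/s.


Q = 2.1 * 70 * 1.3^1.5 = 217.8875 m^3/s


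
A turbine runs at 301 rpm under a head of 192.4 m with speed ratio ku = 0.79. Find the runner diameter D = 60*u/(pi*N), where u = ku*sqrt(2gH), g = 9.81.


u = 0.79 * sqrt(2*9.81*192.4) = 48.5377 m/s
D = 60 * 48.5377 / (pi * 301) = 3.0797 m


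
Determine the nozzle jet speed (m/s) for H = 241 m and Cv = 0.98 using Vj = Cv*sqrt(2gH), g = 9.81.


Vj = 0.98 * sqrt(2*9.81*241) = 67.3882 m/s


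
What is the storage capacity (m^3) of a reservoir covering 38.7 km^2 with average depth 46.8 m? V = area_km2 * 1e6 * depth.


V = 38.7 * 1e6 * 46.8 = 1.8112e+09 m^3


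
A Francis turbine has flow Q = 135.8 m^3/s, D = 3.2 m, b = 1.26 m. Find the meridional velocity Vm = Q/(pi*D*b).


Vm = 135.8 / (pi * 3.2 * 1.26) = 10.7209 m/s


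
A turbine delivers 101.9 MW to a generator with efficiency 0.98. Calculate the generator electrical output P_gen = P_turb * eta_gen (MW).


P_gen = 101.9 * 0.98 = 99.8620 MW


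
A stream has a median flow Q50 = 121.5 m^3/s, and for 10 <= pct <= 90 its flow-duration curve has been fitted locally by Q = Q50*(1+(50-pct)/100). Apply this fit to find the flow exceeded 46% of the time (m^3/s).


Q = 121.5 * (1 + (50 - 46)/100) = 126.3600 m^3/s


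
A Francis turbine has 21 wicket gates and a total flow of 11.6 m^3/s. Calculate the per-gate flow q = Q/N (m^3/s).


q = 11.6 / 21 = 0.5524 m^3/s


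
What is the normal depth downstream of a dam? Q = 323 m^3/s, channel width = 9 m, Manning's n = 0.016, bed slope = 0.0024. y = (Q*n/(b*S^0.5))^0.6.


y = (323 * 0.016 / (9 * 0.0024^0.5))^0.6 = 4.3791 m


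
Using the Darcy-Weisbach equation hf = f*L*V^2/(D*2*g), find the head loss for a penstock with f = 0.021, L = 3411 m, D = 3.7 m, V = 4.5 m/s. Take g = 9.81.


hf = 0.021 * 3411 * 4.5^2 / (3.7 * 2 * 9.81) = 19.9814 m


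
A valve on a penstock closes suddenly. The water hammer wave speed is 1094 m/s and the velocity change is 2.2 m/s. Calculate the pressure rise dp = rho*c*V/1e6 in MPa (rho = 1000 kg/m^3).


dp = 1000 * 1094 * 2.2 / 1e6 = 2.4068 MPa


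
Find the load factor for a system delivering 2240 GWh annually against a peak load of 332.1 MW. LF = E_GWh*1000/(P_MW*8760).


LF = 2240 * 1000 / (332.1 * 8760) = 0.7700


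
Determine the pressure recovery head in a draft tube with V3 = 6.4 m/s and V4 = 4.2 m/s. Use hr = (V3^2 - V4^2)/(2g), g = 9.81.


hr = (6.4^2 - 4.2^2) / (2*9.81) = 1.1886 m


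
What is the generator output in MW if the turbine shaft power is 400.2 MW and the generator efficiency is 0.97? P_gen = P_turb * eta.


P_gen = 400.2 * 0.97 = 388.1940 MW


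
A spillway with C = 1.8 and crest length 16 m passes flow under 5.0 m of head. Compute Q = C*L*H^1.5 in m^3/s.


Q = 1.8 * 16 * 5.0^1.5 = 321.9938 m^3/s


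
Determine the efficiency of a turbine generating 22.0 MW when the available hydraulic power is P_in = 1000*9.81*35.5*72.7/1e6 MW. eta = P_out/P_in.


P_in = 1000 * 9.81 * 35.5 * 72.7 / 1e6 = 25.3181 MW
eta = 22.0 / 25.3181 = 0.8689


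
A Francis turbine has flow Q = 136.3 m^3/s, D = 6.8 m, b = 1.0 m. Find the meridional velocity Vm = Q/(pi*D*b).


Vm = 136.3 / (pi * 6.8 * 1.0) = 6.3802 m/s


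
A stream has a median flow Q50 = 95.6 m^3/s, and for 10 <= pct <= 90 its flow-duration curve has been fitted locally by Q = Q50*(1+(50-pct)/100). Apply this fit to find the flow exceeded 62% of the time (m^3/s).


Q = 95.6 * (1 + (50 - 62)/100) = 84.1280 m^3/s


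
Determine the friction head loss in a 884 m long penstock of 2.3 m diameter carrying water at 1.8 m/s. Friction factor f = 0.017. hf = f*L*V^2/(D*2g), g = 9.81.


hf = 0.017 * 884 * 1.8^2 / (2.3 * 2 * 9.81) = 1.0790 m


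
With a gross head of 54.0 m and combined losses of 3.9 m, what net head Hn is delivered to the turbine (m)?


Hn = 54.0 - 3.9 = 50.1000 m


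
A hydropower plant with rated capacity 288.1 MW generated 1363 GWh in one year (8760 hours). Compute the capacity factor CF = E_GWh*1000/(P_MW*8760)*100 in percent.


CF = 1363 * 1000 / (288.1 * 8760) * 100 = 54.0068 %


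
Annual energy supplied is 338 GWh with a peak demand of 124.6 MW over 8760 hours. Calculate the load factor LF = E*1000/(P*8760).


LF = 338 * 1000 / (124.6 * 8760) = 0.3097


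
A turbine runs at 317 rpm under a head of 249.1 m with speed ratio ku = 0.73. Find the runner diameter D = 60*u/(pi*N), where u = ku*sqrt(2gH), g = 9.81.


u = 0.73 * sqrt(2*9.81*249.1) = 51.0340 m/s
D = 60 * 51.0340 / (pi * 317) = 3.0747 m


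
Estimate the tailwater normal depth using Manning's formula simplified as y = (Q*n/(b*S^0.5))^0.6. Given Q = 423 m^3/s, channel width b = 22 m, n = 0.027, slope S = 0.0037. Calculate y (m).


y = (423 * 0.027 / (22 * 0.0037^0.5))^0.6 = 3.6200 m


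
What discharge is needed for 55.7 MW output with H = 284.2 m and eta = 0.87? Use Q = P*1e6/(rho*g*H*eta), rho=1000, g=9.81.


Q = 55.7 * 1e6 / (1000 * 9.81 * 284.2 * 0.87) = 22.9638 m^3/s


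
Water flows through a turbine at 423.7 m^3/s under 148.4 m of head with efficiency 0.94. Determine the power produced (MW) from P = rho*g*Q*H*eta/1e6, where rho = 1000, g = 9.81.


P = 1000 * 9.81 * 423.7 * 148.4 * 0.94 / 1e6 = 579.8147 MW


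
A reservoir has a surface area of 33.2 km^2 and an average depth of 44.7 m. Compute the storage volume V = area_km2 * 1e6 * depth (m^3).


V = 33.2 * 1e6 * 44.7 = 1.4840e+09 m^3


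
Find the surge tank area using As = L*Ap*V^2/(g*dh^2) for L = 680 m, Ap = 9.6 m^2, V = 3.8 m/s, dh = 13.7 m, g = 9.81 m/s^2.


As = 680 * 9.6 * 3.8^2 / (9.81 * 13.7^2) = 51.1961 m^2


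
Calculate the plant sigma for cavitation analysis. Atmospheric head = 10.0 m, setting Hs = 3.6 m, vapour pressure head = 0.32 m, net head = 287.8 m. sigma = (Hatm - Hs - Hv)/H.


sigma = (10.0 - 3.6 - 0.32) / 287.8 = 0.0211


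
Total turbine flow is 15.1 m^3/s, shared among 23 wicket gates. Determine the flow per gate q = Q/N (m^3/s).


q = 15.1 / 23 = 0.6565 m^3/s


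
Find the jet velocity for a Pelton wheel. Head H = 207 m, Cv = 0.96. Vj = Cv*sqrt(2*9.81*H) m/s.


Vj = 0.96 * sqrt(2*9.81*207) = 61.1795 m/s


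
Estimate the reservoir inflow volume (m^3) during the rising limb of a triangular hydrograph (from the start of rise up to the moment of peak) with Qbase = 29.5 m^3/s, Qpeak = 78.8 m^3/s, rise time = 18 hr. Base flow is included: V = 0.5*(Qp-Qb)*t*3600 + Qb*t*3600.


V = 0.5*(78.8 - 29.5)*18*3600 + 29.5*18*3600 = 3.5089e+06 m^3


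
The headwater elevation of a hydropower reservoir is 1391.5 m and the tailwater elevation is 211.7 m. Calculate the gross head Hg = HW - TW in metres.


Hg = 1391.5 - 211.7 = 1179.8000 m


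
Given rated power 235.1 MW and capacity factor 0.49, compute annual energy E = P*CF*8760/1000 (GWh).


E = 235.1 * 0.49 * 8760 / 1000 = 1009.1432 GWh


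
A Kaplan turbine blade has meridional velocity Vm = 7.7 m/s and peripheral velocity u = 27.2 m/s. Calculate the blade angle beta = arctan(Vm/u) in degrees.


beta = arctan(7.7 / 27.2) = 15.8062 degrees


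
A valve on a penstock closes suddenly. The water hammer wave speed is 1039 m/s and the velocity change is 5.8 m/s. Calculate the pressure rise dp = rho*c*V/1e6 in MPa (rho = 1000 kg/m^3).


dp = 1000 * 1039 * 5.8 / 1e6 = 6.0262 MPa


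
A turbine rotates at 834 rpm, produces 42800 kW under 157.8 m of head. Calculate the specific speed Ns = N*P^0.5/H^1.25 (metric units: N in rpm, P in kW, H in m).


Ns = 834 * 42800^0.5 / 157.8^1.25 = 308.4993


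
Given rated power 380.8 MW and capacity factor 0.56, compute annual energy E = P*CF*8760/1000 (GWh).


E = 380.8 * 0.56 * 8760 / 1000 = 1868.0525 GWh


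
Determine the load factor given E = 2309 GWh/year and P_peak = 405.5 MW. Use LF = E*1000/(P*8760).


LF = 2309 * 1000 / (405.5 * 8760) = 0.6500


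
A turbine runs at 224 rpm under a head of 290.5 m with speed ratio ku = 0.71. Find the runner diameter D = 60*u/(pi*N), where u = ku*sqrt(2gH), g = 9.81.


u = 0.71 * sqrt(2*9.81*290.5) = 53.6020 m/s
D = 60 * 53.6020 / (pi * 224) = 4.5702 m


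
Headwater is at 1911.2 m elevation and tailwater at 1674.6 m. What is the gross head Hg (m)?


Hg = 1911.2 - 1674.6 = 236.6000 m


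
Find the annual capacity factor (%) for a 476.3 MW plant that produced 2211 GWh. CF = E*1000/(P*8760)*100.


CF = 2211 * 1000 / (476.3 * 8760) * 100 = 52.9912 %


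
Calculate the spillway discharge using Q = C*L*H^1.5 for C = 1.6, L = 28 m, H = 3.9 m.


Q = 1.6 * 28 * 3.9^1.5 = 345.0444 m^3/s


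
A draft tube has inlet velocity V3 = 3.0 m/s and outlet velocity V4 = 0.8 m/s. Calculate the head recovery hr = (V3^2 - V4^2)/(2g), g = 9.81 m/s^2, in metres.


hr = (3.0^2 - 0.8^2) / (2*9.81) = 0.4261 m


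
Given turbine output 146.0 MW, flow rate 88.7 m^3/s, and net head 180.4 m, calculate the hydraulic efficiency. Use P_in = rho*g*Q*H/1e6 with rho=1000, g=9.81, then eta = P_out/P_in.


P_in = 1000 * 9.81 * 88.7 * 180.4 / 1e6 = 156.9745 MW
eta = 146.0 / 156.9745 = 0.9301


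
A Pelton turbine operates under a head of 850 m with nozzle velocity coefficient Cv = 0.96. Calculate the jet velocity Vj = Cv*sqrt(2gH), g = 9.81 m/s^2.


Vj = 0.96 * sqrt(2*9.81*850) = 123.9739 m/s


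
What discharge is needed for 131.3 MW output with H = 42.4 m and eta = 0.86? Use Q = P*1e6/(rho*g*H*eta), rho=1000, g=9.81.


Q = 131.3 * 1e6 / (1000 * 9.81 * 42.4 * 0.86) = 367.0552 m^3/s


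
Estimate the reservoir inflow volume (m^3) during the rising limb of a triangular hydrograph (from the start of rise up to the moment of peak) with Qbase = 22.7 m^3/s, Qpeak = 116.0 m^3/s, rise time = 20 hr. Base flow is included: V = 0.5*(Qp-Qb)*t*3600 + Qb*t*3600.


V = 0.5*(116.0 - 22.7)*20*3600 + 22.7*20*3600 = 4.9932e+06 m^3


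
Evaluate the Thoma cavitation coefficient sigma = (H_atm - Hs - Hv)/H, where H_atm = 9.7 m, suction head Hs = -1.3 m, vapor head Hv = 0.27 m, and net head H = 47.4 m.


sigma = (9.7 - (-1.3) - 0.27) / 47.4 = 0.2264


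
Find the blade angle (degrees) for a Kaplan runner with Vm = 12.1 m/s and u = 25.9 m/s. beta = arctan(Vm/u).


beta = arctan(12.1 / 25.9) = 25.0411 degrees


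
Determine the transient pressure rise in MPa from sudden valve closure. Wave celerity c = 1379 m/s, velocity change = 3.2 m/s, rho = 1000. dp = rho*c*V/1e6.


dp = 1000 * 1379 * 3.2 / 1e6 = 4.4128 MPa


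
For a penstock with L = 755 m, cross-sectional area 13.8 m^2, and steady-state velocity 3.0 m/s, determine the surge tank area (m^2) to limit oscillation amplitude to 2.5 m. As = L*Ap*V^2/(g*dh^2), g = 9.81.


As = 755 * 13.8 * 3.0^2 / (9.81 * 2.5^2) = 1529.3945 m^2


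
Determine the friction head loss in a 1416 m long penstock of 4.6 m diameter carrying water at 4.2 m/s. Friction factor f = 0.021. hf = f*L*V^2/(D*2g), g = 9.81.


hf = 0.021 * 1416 * 4.2^2 / (4.6 * 2 * 9.81) = 5.8120 m


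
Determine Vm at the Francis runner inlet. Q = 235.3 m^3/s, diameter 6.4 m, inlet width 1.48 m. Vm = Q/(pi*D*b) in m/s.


Vm = 235.3 / (pi * 6.4 * 1.48) = 7.9073 m/s


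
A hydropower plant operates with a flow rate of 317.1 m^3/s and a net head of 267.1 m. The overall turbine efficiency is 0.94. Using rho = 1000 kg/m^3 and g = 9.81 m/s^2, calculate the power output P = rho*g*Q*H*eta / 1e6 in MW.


P = 1000 * 9.81 * 317.1 * 267.1 * 0.94 / 1e6 = 781.0287 MW


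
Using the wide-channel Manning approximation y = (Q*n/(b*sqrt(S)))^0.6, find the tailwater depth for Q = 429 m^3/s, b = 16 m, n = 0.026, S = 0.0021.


y = (429 * 0.026 / (16 * 0.0021^0.5))^0.6 = 5.1206 m


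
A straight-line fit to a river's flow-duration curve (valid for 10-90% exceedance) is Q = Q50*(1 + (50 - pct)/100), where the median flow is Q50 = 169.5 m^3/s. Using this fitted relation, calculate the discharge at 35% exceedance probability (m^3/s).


Q = 169.5 * (1 + (50 - 35)/100) = 194.9250 m^3/s


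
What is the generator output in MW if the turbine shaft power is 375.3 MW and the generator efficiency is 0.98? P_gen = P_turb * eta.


P_gen = 375.3 * 0.98 = 367.7940 MW


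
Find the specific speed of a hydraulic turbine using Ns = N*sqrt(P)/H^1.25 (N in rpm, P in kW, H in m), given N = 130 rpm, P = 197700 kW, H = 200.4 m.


Ns = 130 * 197700^0.5 / 200.4^1.25 = 76.6610


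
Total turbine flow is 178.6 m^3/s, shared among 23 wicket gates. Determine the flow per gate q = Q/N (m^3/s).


q = 178.6 / 23 = 7.7652 m^3/s


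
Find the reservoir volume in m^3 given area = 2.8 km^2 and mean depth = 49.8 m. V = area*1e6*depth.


V = 2.8 * 1e6 * 49.8 = 1.3944e+08 m^3


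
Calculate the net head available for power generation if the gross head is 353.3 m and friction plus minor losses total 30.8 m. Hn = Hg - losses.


Hn = 353.3 - 30.8 = 322.5000 m


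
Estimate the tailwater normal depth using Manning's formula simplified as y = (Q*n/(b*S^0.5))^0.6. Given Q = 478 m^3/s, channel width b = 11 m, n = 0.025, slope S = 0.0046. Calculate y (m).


y = (478 * 0.025 / (11 * 0.0046^0.5))^0.6 = 5.2815 m


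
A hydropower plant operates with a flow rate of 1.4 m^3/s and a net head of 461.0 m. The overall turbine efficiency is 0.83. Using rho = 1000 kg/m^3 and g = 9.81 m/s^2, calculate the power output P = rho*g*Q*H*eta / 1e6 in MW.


P = 1000 * 9.81 * 1.4 * 461.0 * 0.83 / 1e6 = 5.2550 MW


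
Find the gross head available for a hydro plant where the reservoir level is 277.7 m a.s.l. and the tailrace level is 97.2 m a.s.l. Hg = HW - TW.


Hg = 277.7 - 97.2 = 180.5000 m


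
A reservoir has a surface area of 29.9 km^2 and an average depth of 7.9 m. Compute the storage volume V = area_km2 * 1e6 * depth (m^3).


V = 29.9 * 1e6 * 7.9 = 2.3621e+08 m^3


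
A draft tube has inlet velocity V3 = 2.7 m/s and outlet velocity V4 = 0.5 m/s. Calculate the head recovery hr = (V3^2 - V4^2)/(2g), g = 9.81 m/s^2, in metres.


hr = (2.7^2 - 0.5^2) / (2*9.81) = 0.3588 m


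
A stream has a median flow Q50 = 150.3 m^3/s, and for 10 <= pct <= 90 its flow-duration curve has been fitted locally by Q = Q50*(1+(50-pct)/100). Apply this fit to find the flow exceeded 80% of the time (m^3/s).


Q = 150.3 * (1 + (50 - 80)/100) = 105.2100 m^3/s


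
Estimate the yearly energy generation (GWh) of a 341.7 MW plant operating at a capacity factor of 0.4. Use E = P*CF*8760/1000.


E = 341.7 * 0.4 * 8760 / 1000 = 1197.3168 GWh


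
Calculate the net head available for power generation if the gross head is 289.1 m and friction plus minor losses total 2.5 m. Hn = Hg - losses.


Hn = 289.1 - 2.5 = 286.6000 m


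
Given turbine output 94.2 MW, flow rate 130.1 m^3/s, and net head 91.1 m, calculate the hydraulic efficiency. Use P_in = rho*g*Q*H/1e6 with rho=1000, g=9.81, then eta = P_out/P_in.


P_in = 1000 * 9.81 * 130.1 * 91.1 / 1e6 = 116.2692 MW
eta = 94.2 / 116.2692 = 0.8102


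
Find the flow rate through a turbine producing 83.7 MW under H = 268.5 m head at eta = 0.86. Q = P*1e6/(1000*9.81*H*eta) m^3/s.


Q = 83.7 * 1e6 / (1000 * 9.81 * 268.5 * 0.86) = 36.9499 m^3/s


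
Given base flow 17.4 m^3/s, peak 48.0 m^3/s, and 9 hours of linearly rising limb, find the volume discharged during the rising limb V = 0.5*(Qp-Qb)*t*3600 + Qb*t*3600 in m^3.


V = 0.5*(48.0 - 17.4)*9*3600 + 17.4*9*3600 = 1.0595e+06 m^3


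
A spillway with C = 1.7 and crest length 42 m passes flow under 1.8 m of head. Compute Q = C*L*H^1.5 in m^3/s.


Q = 1.7 * 42 * 1.8^1.5 = 172.4277 m^3/s


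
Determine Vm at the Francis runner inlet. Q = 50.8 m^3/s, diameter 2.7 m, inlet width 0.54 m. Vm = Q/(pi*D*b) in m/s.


Vm = 50.8 / (pi * 2.7 * 0.54) = 11.0906 m/s


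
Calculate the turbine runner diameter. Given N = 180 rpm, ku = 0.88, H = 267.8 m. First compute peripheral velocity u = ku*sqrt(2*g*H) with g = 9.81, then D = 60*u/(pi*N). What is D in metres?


u = 0.88 * sqrt(2*9.81*267.8) = 63.7878 m/s
D = 60 * 63.7878 / (pi * 180) = 6.7681 m


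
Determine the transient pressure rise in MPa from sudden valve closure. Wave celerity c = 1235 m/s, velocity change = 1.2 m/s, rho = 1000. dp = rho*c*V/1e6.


dp = 1000 * 1235 * 1.2 / 1e6 = 1.4820 MPa


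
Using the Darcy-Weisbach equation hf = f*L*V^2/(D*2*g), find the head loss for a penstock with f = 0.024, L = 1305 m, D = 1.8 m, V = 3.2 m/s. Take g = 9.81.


hf = 0.024 * 1305 * 3.2^2 / (1.8 * 2 * 9.81) = 9.0813 m


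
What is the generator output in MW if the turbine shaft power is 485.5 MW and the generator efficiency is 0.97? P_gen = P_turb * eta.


P_gen = 485.5 * 0.97 = 470.9350 MW


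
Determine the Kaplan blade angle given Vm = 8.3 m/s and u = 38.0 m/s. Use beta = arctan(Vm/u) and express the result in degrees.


beta = arctan(8.3 / 38.0) = 12.3211 degrees


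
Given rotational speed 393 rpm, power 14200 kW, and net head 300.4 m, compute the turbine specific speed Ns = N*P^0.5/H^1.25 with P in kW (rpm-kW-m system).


Ns = 393 * 14200^0.5 / 300.4^1.25 = 37.4466


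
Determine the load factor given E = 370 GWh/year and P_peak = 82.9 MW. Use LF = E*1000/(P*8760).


LF = 370 * 1000 / (82.9 * 8760) = 0.5095


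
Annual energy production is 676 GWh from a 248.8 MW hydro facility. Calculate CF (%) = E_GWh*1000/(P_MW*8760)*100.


CF = 676 * 1000 / (248.8 * 8760) * 100 = 31.0165 %


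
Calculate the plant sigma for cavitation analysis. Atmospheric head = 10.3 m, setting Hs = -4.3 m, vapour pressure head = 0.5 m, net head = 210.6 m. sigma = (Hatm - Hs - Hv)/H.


sigma = (10.3 - (-4.3) - 0.5) / 210.6 = 0.0670


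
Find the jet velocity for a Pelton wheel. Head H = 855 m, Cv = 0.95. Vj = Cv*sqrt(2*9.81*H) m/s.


Vj = 0.95 * sqrt(2*9.81*855) = 123.0428 m/s


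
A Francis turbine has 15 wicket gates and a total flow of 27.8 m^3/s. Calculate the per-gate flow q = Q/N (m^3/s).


q = 27.8 / 15 = 1.8533 m^3/s


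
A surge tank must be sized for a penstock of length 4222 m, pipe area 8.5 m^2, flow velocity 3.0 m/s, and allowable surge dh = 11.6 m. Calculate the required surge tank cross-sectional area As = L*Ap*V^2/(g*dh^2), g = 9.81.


As = 4222 * 8.5 * 3.0^2 / (9.81 * 11.6^2) = 244.6779 m^2


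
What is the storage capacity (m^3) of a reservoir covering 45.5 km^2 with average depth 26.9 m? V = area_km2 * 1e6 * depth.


V = 45.5 * 1e6 * 26.9 = 1.2240e+09 m^3


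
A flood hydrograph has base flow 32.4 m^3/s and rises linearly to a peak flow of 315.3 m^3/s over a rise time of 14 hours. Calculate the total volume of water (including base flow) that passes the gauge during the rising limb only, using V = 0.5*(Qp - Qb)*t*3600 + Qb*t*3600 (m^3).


V = 0.5*(315.3 - 32.4)*14*3600 + 32.4*14*3600 = 8.7620e+06 m^3


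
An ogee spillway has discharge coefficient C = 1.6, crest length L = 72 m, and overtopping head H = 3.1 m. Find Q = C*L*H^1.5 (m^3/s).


Q = 1.6 * 72 * 3.1^1.5 = 628.7746 m^3/s


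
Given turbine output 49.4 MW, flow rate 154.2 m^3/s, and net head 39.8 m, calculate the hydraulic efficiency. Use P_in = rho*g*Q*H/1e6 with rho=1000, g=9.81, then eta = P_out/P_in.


P_in = 1000 * 9.81 * 154.2 * 39.8 / 1e6 = 60.2055 MW
eta = 49.4 / 60.2055 = 0.8205


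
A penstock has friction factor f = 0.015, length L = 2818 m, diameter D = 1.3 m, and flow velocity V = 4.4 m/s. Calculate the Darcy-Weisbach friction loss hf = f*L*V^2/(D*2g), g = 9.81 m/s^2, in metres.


hf = 0.015 * 2818 * 4.4^2 / (1.3 * 2 * 9.81) = 32.0845 m


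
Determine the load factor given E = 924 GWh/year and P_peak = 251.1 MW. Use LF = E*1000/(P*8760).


LF = 924 * 1000 / (251.1 * 8760) = 0.4201


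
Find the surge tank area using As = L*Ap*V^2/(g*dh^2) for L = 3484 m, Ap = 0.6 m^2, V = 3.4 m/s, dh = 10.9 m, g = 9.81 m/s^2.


As = 3484 * 0.6 * 3.4^2 / (9.81 * 10.9^2) = 20.7331 m^2


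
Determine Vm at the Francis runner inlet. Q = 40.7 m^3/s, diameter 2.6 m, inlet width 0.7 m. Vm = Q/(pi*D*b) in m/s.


Vm = 40.7 / (pi * 2.6 * 0.7) = 7.1182 m/s


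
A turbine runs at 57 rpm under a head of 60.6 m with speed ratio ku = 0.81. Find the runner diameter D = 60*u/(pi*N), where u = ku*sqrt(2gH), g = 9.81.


u = 0.81 * sqrt(2*9.81*60.6) = 27.9300 m/s
D = 60 * 27.9300 / (pi * 57) = 9.3583 m


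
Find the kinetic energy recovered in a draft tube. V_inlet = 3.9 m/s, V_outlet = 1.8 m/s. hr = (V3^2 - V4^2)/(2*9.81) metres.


hr = (3.9^2 - 1.8^2) / (2*9.81) = 0.6101 m


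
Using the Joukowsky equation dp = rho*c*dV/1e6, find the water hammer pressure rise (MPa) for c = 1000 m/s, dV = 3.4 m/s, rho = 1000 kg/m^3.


dp = 1000 * 1000 * 3.4 / 1e6 = 3.4000 MPa


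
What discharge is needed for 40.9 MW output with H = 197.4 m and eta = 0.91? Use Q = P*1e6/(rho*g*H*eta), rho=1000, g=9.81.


Q = 40.9 * 1e6 / (1000 * 9.81 * 197.4 * 0.91) = 23.2095 m^3/s


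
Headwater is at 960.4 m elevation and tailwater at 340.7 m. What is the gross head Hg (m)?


Hg = 960.4 - 340.7 = 619.7000 m


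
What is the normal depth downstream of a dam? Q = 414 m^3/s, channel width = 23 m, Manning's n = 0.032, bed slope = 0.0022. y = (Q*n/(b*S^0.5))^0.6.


y = (414 * 0.032 / (23 * 0.0022^0.5))^0.6 = 4.5033 m


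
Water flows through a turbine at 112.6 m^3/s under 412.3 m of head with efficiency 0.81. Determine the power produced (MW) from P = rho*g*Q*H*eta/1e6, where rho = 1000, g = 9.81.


P = 1000 * 9.81 * 112.6 * 412.3 * 0.81 / 1e6 = 368.8975 MW


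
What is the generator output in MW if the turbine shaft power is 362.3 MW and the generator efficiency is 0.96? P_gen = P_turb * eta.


P_gen = 362.3 * 0.96 = 347.8080 MW


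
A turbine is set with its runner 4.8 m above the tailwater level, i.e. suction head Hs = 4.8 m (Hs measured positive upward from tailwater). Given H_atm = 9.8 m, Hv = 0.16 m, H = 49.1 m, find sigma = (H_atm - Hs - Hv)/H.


sigma = (9.8 - 4.8 - 0.16) / 49.1 = 0.0986


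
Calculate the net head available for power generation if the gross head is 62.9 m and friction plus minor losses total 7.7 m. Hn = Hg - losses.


Hn = 62.9 - 7.7 = 55.2000 m


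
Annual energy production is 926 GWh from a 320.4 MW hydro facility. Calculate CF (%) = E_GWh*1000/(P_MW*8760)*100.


CF = 926 * 1000 / (320.4 * 8760) * 100 = 32.9924 %


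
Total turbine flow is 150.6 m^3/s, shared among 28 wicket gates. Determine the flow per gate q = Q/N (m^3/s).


q = 150.6 / 28 = 5.3786 m^3/s


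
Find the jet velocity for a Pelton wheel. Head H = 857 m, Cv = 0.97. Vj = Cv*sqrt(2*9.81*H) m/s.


Vj = 0.97 * sqrt(2*9.81*857) = 125.7800 m/s


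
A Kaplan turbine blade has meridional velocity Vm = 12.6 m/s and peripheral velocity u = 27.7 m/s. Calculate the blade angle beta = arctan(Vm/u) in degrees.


beta = arctan(12.6 / 27.7) = 24.4595 degrees


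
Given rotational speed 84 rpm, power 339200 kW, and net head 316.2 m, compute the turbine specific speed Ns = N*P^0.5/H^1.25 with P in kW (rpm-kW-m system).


Ns = 84 * 339200^0.5 / 316.2^1.25 = 36.6906


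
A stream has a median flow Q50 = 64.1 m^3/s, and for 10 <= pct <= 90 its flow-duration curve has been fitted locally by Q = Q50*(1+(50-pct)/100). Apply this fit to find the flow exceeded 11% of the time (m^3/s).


Q = 64.1 * (1 + (50 - 11)/100) = 89.0990 m^3/s


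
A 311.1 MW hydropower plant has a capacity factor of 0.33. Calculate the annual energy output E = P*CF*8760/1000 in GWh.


E = 311.1 * 0.33 * 8760 / 1000 = 899.3279 GWh


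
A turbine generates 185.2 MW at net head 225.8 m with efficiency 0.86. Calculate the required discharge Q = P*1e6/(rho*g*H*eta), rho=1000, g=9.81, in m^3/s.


Q = 185.2 * 1e6 / (1000 * 9.81 * 225.8 * 0.86) = 97.2187 m^3/s


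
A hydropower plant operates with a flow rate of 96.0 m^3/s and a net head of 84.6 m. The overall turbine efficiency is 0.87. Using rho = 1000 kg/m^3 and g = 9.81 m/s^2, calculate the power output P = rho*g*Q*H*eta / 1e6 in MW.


P = 1000 * 9.81 * 96.0 * 84.6 * 0.87 / 1e6 = 69.3154 MW
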